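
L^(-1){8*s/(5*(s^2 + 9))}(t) 8*cos(3*t)/5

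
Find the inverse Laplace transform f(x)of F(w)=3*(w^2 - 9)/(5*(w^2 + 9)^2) 3*x*cos(3*x)/5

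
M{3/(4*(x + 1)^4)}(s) gamma(s)*gamma(4 - s)/8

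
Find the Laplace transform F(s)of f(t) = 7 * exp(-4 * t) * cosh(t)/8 7 * (s + 4)/(8 * ((s + 4)^2 - 1))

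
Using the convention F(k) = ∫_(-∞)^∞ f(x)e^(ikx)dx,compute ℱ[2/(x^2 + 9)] 2*pi*exp(-3*Abs(k))/3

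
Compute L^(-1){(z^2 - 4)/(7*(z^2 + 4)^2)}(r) r*cos(2*r)/7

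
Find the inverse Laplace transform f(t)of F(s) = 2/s 2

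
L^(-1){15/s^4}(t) 5 * t^3/2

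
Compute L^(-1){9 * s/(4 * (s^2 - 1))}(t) 9 * cosh(t)/4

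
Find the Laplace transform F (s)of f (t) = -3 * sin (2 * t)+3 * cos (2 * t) 3 * s/ (s^2+4) - 6/ (s^2+4)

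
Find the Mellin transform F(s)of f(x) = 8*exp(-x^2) 4*gamma(s/2)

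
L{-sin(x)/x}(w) -atan(1/w)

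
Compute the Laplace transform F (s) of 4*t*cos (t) 4*(s^2 - 1) / (s^2 + 1) ^2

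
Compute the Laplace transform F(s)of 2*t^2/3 4/(3*s^3)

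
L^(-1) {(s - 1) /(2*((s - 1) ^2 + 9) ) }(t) exp(t)*cos(3*t) /2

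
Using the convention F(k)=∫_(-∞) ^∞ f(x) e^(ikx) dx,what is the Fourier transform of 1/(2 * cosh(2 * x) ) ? pi/(4 * cosh(pi * k/4) ) 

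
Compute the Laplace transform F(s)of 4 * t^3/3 8/s^4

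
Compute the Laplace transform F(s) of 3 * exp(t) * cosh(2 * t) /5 3 * (s - 1) /(5 * ((s - 1) ^2 - 4) ) 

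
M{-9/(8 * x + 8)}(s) -9 * pi * csc(pi * s)/8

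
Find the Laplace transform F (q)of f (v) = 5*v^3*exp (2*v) 30/ (q - 2)^4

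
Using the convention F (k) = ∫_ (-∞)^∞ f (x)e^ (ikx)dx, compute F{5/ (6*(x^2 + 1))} 5*pi*exp (-Abs (k))/6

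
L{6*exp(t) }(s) 6/(s - 1) 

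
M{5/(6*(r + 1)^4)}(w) 5*gamma(w)*gamma(4 - w)/36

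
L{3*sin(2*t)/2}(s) 3/(s^2 + 4)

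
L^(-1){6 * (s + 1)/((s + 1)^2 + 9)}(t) 6 * exp(-t) * cos(3 * t)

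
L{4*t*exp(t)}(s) 4/(s - 1)^2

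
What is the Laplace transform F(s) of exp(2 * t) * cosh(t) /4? (s - 2) /(4 * ((s - 2) ^2 - 1) ) 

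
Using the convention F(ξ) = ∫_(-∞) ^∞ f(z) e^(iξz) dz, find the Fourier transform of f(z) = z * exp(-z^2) I * sqrt(pi) * ξ * exp(-ξ^2/4) /2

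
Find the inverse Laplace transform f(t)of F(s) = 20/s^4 10*t^3/3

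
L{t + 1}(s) 1/s + s^(-2)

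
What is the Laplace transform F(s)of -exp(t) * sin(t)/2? -1/(2 * (s - 1)^2 + 2)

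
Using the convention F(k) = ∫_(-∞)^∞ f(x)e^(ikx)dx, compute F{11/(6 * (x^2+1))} 11 * pi * exp(-Abs(k))/6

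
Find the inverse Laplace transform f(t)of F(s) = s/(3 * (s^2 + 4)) cos(2 * t)/3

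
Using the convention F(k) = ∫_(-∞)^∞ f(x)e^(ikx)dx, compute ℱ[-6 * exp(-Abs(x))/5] -12/(5 * k^2 + 5)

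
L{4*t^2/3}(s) 8/(3*s^3)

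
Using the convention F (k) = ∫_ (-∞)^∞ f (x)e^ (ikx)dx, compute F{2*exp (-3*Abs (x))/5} 12/ (5*(k^2 + 9))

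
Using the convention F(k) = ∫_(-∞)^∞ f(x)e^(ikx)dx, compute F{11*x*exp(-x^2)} 11*I*sqrt(pi)*k*exp(-k^2/4)/2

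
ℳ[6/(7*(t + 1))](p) 6*pi*csc(pi*p)/7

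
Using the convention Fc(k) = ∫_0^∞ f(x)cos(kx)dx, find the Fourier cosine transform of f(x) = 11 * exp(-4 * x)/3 44/(3 * (k^2 + 16))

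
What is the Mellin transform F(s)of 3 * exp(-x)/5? 3 * gamma(s)/5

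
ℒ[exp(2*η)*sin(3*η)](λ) 3/((λ - 2)^2 + 9)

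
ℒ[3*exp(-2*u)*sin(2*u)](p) 6/((p + 2)^2 + 4)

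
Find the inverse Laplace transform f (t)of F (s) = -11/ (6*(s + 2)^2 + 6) -11*exp (-2*t)*sin (t)/6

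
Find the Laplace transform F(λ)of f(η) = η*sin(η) 2*λ/(λ^2 + 1)^2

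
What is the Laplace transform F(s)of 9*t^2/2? 9/s^3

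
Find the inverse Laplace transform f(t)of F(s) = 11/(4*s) 11/4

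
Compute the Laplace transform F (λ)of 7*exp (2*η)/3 7/ (3*(λ - 2))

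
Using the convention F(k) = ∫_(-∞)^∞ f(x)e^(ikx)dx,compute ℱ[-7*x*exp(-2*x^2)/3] -7*sqrt(2)*I*sqrt(pi)*k*exp(-k^2/8)/24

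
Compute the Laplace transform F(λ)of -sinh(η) -1/(λ^2 - 1)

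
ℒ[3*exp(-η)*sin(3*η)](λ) 9/((λ + 1)^2 + 9)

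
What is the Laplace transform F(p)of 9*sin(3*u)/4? 27/(4*(p^2 + 9))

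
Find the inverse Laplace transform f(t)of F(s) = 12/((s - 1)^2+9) 4*exp(t)*sin(3*t)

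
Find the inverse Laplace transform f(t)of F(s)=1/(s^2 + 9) sin(3 * t)/3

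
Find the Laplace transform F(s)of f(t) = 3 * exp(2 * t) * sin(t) 3/((s - 2)^2 + 1)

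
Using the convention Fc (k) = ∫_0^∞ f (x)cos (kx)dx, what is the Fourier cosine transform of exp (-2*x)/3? 2/ (3*(k^2+4))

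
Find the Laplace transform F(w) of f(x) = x w^(-2) 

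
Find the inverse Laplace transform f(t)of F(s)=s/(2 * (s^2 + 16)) cos(4 * t)/2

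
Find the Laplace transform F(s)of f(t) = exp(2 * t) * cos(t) (s - 2)/((s - 2)^2 + 1)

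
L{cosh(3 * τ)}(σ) σ/(σ^2 - 9)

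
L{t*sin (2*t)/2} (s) 2*s/ (s^2 + 4)^2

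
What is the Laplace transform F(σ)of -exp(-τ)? -1/(σ + 1)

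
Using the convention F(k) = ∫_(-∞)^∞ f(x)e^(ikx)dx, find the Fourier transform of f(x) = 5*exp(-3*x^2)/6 5*sqrt(3)*sqrt(pi)*exp(-k^2/12)/18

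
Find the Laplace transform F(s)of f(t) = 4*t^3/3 8/s^4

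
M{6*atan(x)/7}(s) -3*pi*sec(pi*s/2)/(7*s)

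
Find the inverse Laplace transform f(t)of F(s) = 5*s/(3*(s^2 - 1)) 5*cosh(t)/3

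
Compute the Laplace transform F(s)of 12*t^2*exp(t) 24/(s - 1)^3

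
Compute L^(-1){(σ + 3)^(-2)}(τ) τ * exp(-3 * τ)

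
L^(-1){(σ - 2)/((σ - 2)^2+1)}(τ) exp(2*τ)*cos(τ)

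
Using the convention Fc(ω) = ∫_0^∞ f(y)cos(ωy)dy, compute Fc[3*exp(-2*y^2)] 3*sqrt(2)*sqrt(pi)*exp(-ω^2/8)/4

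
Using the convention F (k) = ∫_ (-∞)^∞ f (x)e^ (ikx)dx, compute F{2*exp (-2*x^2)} sqrt (2)*sqrt (pi)*exp (-k^2/8)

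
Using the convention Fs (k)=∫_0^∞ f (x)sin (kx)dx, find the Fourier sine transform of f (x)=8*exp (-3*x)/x 8*atan (k/3)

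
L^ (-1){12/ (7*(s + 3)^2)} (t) 12*t*exp (-3*t)/7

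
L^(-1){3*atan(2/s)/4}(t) 3*sin(2*t)/(4*t)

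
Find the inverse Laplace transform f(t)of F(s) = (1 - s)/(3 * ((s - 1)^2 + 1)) -exp(t) * cos(t)/3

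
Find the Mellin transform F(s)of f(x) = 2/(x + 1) 2*pi*csc(pi*s)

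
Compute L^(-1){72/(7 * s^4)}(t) 12 * t^3/7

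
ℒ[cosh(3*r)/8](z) z/(8*(z^2 - 9))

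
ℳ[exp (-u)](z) gamma (z) 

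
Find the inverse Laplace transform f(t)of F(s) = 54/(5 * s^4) 9 * t^3/5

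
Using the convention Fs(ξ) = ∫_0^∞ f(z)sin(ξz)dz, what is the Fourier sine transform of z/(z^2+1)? pi*exp(-ξ)/2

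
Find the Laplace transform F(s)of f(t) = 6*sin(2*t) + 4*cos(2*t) 12/(s^2 + 4) + 4*s/(s^2 + 4)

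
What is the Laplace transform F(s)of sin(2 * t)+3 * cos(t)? 3 * s/(s^2+1)+2/(s^2+4)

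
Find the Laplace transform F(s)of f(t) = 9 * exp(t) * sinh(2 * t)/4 9/(2 * ((s - 1)^2 - 4))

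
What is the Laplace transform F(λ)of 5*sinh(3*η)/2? 15/(2*(λ^2 - 9))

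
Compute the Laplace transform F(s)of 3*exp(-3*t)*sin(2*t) 6/((s+3)^2+4)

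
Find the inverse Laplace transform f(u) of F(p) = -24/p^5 -u^4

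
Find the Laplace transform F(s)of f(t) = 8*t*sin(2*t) 32*s/(s^2+4)^2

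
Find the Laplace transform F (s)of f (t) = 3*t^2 6/s^3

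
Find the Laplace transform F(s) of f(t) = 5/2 5/(2*s) 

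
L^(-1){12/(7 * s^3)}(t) 6 * t^2/7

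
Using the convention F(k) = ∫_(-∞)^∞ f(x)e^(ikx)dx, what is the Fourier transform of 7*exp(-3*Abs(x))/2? 21/(k^2 + 9)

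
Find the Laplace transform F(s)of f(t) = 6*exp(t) 6/(s - 1)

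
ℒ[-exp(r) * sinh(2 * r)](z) -2/((z - 1)^2 - 4)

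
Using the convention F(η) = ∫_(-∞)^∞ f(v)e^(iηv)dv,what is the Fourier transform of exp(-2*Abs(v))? 4/(η^2 + 4)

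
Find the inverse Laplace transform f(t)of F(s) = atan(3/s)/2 sin(3 * t)/(2 * t)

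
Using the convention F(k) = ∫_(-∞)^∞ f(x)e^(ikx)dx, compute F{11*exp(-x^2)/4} 11*sqrt(pi)*exp(-k^2/4)/4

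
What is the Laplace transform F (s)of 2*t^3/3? 4/s^4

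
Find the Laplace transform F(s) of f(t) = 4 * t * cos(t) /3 4 * (s^2 - 1) /(3 * (s^2 + 1) ^2) 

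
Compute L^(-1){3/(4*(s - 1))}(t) 3*exp(t)/4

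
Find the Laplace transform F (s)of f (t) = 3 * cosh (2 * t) 3 * s/ (s^2 - 4)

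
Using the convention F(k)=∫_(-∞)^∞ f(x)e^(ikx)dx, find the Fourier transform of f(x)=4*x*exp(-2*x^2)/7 sqrt(2)*I*sqrt(pi)*k*exp(-k^2/8)/14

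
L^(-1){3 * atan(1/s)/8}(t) 3 * sin(t)/(8 * t)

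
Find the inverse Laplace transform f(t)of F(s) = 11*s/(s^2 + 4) 11*cos(2*t)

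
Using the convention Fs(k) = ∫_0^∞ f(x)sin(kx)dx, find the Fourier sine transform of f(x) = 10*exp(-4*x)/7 10*k/(7*(k^2+16))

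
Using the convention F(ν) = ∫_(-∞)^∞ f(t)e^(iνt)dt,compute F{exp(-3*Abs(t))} 6/(ν^2 + 9)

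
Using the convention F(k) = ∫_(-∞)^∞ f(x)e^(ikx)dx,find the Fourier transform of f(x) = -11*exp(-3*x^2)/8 -11*sqrt(3)*sqrt(pi)*exp(-k^2/12)/24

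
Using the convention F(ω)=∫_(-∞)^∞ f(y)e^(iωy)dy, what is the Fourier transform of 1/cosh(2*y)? pi/(2*cosh(pi*ω/4))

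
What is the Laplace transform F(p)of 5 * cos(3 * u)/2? 5 * p/(2 * (p^2 + 9))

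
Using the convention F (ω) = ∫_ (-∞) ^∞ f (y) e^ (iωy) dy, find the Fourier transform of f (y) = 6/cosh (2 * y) 3 * pi/cosh (pi * ω/4) 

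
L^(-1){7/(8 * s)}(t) 7/8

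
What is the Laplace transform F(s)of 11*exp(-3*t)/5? 11/(5*(s + 3))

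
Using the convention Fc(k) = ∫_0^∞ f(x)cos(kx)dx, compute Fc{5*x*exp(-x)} 5*(1 - k^2)/(k^2 + 1)^2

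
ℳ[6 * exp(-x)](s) 6 * gamma(s)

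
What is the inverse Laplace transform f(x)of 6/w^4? x^3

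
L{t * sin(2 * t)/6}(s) 2 * s/(3 * (s^2 + 4)^2)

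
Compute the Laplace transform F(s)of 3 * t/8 3/(8 * s^2)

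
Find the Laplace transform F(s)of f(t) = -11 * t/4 -11/(4 * s^2)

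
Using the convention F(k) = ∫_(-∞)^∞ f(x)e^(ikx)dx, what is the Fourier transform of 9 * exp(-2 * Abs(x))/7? 36/(7 * (k^2 + 4))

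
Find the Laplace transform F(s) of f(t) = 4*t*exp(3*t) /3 4/(3*(s - 3) ^2) 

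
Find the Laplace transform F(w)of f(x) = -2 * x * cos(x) 2 * (1 - w^2)/(w^2+1)^2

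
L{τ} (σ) σ^ (-2)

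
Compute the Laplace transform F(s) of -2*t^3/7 -12/(7*s^4) 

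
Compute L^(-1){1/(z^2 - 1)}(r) sinh(r)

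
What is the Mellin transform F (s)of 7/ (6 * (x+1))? 7 * pi * csc (pi * s)/6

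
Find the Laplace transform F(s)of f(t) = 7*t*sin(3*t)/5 42*s/(5*(s^2 + 9)^2)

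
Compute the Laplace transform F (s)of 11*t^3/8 33/ (4*s^4)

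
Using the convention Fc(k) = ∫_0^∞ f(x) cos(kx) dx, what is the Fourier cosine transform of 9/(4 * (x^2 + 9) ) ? 3 * pi * exp(-3 * k) /8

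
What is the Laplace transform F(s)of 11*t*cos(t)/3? 11*(s^2 - 1)/(3*(s^2 + 1)^2)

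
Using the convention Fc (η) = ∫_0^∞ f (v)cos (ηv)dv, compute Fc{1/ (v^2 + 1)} pi*exp (-η)/2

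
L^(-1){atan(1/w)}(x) sin(x)/x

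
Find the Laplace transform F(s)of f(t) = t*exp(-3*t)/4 1/(4*(s + 3)^2)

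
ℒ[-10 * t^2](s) -20/s^3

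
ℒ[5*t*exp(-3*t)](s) 5/(s + 3)^2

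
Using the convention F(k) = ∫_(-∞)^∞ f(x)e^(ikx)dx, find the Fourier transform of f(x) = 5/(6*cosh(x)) 5*pi/(6*cosh(pi*k/2))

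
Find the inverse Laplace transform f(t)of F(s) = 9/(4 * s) 9/4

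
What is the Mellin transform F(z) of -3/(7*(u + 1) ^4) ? pi*(z - 3)*(z - 2)*(z - 1) /(14*sin(pi*z) ) 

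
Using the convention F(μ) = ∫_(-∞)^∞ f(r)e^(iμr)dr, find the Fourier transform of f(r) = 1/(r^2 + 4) pi*exp(-2*Abs(μ))/2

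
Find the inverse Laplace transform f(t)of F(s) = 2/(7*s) 2/7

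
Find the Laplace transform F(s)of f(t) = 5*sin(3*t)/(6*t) 5*atan(3/s)/6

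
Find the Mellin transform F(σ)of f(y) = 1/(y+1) pi*csc(pi*σ)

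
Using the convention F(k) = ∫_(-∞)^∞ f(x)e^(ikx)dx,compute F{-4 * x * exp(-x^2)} -2 * I * sqrt(pi) * k * exp(-k^2/4)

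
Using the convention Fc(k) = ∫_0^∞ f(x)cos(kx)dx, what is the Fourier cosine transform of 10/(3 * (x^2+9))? 5 * pi * exp(-3 * k)/9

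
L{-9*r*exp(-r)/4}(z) -9/(4*(z + 1)^2)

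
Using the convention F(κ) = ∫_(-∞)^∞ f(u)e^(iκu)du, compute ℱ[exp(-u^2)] sqrt(pi) * exp(-κ^2/4)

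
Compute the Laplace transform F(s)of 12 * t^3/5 72/(5 * s^4)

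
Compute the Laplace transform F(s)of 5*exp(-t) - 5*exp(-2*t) 5/(s + 1) - 5/(s + 2)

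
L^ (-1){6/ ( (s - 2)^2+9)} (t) 2*exp (2*t)*sin (3*t)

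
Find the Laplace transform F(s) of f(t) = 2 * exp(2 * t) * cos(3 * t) 2 * (s - 2) /((s - 2) ^2 + 9) 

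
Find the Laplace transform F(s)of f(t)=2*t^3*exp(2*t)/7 12/(7*(s - 2)^4)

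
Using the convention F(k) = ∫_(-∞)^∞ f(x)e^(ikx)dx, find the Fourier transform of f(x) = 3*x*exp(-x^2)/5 3*I*sqrt(pi)*k*exp(-k^2/4)/10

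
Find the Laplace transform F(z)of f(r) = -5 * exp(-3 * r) -5/(z + 3)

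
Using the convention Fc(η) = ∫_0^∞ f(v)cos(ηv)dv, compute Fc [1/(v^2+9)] pi*exp(-3*η)/6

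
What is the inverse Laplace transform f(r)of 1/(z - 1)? exp(r)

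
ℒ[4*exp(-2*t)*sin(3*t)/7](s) 12/(7*((s + 2)^2 + 9))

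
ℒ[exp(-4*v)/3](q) 1/(3*(q + 4))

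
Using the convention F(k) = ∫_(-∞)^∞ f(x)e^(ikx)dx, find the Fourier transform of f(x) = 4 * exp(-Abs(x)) 8/(k^2 + 1)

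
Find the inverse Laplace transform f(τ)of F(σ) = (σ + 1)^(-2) τ * exp(-τ)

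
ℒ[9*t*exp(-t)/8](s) 9/(8*(s + 1)^2)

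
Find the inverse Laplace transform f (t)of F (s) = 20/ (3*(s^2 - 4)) 10*sinh (2*t)/3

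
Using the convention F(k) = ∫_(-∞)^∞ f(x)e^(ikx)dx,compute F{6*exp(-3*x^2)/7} 2*sqrt(3)*sqrt(pi)*exp(-k^2/12)/7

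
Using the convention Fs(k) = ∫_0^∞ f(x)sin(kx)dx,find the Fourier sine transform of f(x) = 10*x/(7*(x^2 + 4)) 5*pi*exp(-2*k)/7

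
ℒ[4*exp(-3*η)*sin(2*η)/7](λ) 8/(7*((λ + 3)^2 + 4))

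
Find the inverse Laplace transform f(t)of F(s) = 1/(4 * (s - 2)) exp(2 * t)/4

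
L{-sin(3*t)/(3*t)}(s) -atan(3/s)/3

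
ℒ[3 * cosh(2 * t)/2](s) 3 * s/(2 * (s^2-4))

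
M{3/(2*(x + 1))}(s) 3*pi*csc(pi*s)/2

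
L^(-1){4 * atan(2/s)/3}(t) 4 * sin(2 * t)/(3 * t)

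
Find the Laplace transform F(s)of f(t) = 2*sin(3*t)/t 2*atan(3/s)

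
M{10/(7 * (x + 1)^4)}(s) 5 * gamma(s) * gamma(4 - s)/21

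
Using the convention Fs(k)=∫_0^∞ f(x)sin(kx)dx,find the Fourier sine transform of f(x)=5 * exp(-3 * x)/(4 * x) 5 * atan(k/3)/4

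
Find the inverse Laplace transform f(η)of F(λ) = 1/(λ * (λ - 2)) exp(η) * sinh(η)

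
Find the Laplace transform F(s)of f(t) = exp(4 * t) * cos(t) (s - 4)/((s - 4)^2+1)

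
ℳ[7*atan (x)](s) -7*pi*sec (pi*s/2)/ (2*s)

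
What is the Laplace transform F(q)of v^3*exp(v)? 6/(q - 1)^4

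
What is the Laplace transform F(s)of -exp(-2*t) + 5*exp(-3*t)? 5/(s + 3) - 1/(s + 2)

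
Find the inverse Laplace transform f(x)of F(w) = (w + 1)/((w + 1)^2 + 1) exp(-x) * cos(x)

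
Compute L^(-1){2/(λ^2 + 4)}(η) sin(2 * η)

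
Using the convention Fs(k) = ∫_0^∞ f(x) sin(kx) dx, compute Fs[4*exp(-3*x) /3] 4*k/(3*(k^2 + 9) ) 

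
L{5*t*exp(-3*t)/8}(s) 5/(8*(s + 3)^2)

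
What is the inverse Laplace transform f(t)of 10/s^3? 5*t^2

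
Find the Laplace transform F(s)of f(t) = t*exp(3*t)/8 1/(8*(s - 3)^2)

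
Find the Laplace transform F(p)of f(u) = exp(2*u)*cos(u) (p - 2)/((p - 2)^2+1)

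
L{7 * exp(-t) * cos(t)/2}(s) 7 * (s+1)/(2 * ((s+1)^2+1))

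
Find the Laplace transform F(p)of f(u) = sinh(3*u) 3/(p^2 - 9)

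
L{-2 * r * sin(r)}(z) -4 * z/(z^2 + 1)^2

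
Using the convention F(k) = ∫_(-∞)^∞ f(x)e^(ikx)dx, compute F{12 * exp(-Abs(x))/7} 24/(7 * (k^2 + 1))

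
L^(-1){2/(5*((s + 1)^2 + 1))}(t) 2*exp(-t)*sin(t)/5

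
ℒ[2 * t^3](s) 12/s^4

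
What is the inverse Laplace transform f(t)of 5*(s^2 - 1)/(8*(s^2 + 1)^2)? 5*t*cos(t)/8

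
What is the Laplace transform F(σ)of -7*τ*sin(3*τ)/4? -21*σ/(2*(σ^2 + 9)^2)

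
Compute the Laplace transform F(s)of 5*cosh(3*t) 5*s/(s^2 - 9)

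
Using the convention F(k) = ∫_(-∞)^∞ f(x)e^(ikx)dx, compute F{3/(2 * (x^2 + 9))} pi * exp(-3 * Abs(k))/2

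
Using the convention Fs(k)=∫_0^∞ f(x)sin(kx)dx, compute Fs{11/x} 11 * pi/2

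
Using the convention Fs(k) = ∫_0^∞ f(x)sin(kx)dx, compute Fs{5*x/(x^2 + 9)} 5*pi*exp(-3*k)/2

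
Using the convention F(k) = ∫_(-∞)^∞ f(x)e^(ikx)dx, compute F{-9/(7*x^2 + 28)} -9*pi*exp(-2*Abs(k))/14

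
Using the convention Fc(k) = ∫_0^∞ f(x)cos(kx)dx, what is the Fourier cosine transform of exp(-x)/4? 1/(4*(k^2 + 1))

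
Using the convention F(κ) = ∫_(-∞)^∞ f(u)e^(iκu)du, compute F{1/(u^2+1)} pi * exp(-Abs(κ))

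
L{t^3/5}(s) 6/(5*s^4)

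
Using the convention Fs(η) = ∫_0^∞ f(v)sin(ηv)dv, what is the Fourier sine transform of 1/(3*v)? pi/6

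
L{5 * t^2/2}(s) 5/s^3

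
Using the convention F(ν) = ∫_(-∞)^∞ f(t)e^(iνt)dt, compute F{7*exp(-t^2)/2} 7*sqrt(pi)*exp(-ν^2/4)/2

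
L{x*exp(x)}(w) (w - 1)^(-2)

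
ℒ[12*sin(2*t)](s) 24/(s^2 + 4)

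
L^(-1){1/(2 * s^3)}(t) t^2/4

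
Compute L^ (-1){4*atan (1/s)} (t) 4*sin (t)/t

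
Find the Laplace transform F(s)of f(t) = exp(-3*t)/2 1/(2*(s + 3))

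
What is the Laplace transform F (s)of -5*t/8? -5/ (8*s^2)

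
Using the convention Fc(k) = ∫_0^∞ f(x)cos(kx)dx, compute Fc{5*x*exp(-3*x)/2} 5*(9 - k^2)/(2*(k^2 + 9)^2)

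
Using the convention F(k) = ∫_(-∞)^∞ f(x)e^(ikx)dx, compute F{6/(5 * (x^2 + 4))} 3 * pi * exp(-2 * Abs(k))/5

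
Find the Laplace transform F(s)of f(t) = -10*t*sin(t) -20*s/(s^2 + 1)^2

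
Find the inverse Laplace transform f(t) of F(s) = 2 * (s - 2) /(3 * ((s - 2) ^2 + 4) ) 2 * exp(2 * t) * cos(2 * t) /3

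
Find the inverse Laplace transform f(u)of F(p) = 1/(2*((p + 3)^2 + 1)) exp(-3*u)*sin(u)/2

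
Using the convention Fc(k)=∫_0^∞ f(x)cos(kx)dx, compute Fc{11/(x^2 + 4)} 11*pi*exp(-2*k)/4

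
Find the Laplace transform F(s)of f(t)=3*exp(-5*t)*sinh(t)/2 3/(2*((s + 5)^2 - 1))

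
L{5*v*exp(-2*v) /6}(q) 5/(6*(q + 2) ^2) 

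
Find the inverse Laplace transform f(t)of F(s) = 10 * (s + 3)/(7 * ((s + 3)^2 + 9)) 10 * exp(-3 * t) * cos(3 * t)/7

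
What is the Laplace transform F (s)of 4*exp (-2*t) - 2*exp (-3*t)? 4/ (s + 2) - 2/ (s + 3)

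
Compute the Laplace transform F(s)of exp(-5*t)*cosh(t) (s+5)/((s+5)^2 - 1)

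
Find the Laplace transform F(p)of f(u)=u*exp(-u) (p + 1)^(-2)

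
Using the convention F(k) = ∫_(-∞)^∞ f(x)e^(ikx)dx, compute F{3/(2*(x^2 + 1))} 3*pi*exp(-Abs(k))/2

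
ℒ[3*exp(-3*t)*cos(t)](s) 3*(s + 3)/((s + 3)^2 + 1)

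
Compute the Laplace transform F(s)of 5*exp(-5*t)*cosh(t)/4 5*(s + 5)/(4*((s + 5)^2-1))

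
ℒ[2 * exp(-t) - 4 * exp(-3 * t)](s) 2/(s + 1) - 4/(s + 3)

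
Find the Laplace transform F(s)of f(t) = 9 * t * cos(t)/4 9 * (s^2-1)/(4 * (s^2 + 1)^2)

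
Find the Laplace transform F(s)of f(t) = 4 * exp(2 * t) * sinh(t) 4/((s - 2)^2 - 1)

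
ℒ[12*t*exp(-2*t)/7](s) 12/(7*(s+2)^2)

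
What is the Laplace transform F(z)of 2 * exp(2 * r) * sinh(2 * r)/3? 4/(3 * z * (z - 4))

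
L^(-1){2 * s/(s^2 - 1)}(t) 2 * cosh(t)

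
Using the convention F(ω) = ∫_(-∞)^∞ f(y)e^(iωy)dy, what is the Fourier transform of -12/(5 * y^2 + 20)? -6 * pi * exp(-2 * Abs(ω))/5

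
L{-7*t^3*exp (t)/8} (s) -21/ (4*(s - 1)^4)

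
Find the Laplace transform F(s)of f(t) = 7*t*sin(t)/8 7*s/(4*(s^2+1)^2)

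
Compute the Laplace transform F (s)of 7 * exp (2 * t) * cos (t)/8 7 * (s - 2)/ (8 * ( (s - 2)^2 + 1))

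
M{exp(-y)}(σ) gamma(σ)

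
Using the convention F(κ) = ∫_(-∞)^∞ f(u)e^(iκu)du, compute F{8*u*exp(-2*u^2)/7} sqrt(2)*I*sqrt(pi)*κ*exp(-κ^2/8)/7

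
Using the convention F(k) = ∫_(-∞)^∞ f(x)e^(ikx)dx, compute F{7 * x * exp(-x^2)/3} 7 * I * sqrt(pi) * k * exp(-k^2/4)/6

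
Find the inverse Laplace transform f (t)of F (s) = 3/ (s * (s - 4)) 3 * exp (2 * t) * sinh (2 * t)/2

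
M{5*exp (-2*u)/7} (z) 5*gamma (z)/ (7*2^z)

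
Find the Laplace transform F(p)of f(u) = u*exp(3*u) (p - 3)^(-2)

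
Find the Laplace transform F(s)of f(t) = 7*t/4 7/(4*s^2)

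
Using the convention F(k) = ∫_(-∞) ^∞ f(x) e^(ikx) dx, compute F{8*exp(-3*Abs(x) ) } 48/(k^2 + 9) 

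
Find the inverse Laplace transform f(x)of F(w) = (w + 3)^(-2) x * exp(-3 * x)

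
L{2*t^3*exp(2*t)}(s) 12/(s - 2)^4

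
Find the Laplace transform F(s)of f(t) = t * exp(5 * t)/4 1/(4 * (s - 5)^2)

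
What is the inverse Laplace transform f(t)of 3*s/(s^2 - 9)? 3*cosh(3*t)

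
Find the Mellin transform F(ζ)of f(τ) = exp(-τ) gamma(ζ)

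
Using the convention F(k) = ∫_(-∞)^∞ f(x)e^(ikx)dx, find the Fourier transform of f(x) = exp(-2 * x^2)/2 sqrt(2) * sqrt(pi) * exp(-k^2/8)/4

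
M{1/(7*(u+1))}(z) pi*csc(pi*z)/7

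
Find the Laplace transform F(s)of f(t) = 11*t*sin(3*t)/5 66*s/(5*(s^2 + 9)^2)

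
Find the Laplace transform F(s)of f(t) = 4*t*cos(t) 4*(s^2 - 1)/(s^2 + 1)^2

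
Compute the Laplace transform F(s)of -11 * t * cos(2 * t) 11 * (4 - s^2)/(s^2 + 4)^2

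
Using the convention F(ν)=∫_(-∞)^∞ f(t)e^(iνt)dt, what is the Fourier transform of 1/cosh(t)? pi/cosh(pi*ν/2)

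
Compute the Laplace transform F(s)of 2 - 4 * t 2/s - 4/s^2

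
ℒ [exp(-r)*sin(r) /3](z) 1/(3*((z + 1) ^2 + 1) ) 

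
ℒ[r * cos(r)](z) (z^2 - 1)/(z^2 + 1)^2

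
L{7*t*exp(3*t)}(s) 7/(s - 3)^2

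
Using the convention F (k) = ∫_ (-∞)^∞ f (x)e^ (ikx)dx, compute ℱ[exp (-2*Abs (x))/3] 4/ (3*(k^2 + 4))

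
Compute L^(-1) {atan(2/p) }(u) sin(2*u) /u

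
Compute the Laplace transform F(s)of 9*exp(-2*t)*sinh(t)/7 9/(7*((s+2)^2-1))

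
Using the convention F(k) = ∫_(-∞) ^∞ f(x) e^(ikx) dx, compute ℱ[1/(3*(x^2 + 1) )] pi*exp(-Abs(k) ) /3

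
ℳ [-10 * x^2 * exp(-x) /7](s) -10 * gamma(s + 2) /7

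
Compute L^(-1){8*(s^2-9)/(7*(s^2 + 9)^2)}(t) 8*t*cos(3*t)/7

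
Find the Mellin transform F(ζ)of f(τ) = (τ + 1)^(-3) pi * (ζ - 2) * (ζ - 1)/(2 * sin(pi * ζ))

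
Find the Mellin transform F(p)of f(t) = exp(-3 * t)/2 gamma(p)/(2 * 3^p)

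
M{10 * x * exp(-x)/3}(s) 10 * gamma(s+1)/3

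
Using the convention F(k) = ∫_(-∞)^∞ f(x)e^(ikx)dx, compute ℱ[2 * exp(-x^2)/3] 2 * sqrt(pi) * exp(-k^2/4)/3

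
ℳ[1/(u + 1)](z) pi*csc(pi*z)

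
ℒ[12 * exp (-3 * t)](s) 12/ (s + 3)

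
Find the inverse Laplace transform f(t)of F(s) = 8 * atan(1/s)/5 8 * sin(t)/(5 * t)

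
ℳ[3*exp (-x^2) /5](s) 3*gamma (s/2) /10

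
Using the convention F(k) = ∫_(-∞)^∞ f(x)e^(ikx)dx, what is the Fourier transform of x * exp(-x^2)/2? I * sqrt(pi) * k * exp(-k^2/4)/4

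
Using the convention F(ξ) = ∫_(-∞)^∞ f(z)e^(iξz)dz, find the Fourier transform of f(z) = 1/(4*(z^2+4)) pi*exp(-2*Abs(ξ))/8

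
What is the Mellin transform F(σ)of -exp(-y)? -gamma(σ)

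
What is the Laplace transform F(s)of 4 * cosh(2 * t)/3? 4 * s/(3 * (s^2 - 4))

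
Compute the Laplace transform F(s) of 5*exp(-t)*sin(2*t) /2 5/((s + 1) ^2 + 4) 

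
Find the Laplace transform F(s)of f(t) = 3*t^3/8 9/(4*s^4)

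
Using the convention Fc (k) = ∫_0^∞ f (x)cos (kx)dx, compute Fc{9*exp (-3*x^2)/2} 3*sqrt (3)*sqrt (pi)*exp (-k^2/12)/4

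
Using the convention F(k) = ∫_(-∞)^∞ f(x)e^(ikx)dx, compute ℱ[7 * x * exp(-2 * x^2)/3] 7 * sqrt(2) * I * sqrt(pi) * k * exp(-k^2/8)/24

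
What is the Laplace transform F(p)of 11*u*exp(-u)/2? 11/(2*(p + 1)^2)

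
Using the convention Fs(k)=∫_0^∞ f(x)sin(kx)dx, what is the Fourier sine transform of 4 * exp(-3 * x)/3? 4 * k/(3 * (k^2 + 9))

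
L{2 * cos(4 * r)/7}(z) 2 * z/(7 * (z^2 + 16))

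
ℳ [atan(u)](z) -pi*sec(pi*z/2) /(2*z) 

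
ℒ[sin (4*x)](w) 4/ (w^2+16)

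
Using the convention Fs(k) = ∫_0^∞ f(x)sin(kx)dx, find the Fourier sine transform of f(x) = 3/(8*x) 3*pi/16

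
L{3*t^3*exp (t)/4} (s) 9/ (2*(s - 1)^4)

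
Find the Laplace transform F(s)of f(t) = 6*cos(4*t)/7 6*s/(7*(s^2 + 16))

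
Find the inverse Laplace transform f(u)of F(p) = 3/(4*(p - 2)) 3*exp(2*u)/4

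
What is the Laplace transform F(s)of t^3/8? 3/(4*s^4)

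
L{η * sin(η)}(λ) 2 * λ/(λ^2 + 1)^2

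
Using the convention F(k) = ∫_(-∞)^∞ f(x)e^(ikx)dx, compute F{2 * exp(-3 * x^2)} 2 * sqrt(3) * sqrt(pi) * exp(-k^2/12)/3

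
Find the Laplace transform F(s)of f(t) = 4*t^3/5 24/(5*s^4)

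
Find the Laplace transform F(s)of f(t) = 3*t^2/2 3/s^3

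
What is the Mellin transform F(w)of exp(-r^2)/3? gamma(w/2)/6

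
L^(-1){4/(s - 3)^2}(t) 4 * t * exp(3 * t)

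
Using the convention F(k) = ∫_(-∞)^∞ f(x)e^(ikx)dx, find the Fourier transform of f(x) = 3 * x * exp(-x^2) 3 * I * sqrt(pi) * k * exp(-k^2/4)/2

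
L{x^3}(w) 6/w^4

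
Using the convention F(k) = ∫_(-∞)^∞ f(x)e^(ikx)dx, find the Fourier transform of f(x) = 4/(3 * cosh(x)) 4 * pi/(3 * cosh(pi * k/2))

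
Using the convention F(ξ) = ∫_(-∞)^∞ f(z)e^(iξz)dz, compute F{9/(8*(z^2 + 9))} 3*pi*exp(-3*Abs(ξ))/8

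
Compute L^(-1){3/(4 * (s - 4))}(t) 3 * exp(4 * t)/4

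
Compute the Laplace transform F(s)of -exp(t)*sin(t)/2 -1/(2*(s - 1)^2 + 2)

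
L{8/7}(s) 8/(7 * s)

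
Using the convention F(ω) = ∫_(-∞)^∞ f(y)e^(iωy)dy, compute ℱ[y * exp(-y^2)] I * sqrt(pi) * ω * exp(-ω^2/4)/2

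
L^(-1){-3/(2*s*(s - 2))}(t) -3*exp(t)*sinh(t)/2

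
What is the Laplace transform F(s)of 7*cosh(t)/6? 7*s/(6*(s^2 - 1))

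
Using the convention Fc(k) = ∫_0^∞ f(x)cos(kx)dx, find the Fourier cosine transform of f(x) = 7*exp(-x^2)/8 7*sqrt(pi)*exp(-k^2/4)/16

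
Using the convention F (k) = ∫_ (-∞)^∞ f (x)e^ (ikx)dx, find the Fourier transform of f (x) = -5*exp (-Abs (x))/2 -5/ (k^2 + 1)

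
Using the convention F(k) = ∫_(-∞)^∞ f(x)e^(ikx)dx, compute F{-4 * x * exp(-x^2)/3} -2 * I * sqrt(pi) * k * exp(-k^2/4)/3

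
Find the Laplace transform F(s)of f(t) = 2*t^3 12/s^4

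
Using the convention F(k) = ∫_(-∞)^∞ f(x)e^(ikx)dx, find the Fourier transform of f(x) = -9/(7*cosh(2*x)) -9*pi/(14*cosh(pi*k/4))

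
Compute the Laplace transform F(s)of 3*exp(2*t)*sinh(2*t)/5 6/(5*s*(s - 4))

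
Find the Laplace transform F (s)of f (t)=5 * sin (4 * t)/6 10/ (3 * (s^2 + 16))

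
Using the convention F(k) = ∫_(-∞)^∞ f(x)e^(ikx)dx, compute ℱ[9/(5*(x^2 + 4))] 9*pi*exp(-2*Abs(k))/10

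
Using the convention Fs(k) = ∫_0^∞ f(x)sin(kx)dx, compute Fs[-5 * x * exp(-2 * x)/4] -5 * k/(k^2 + 4)^2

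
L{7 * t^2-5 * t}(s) 14/s^3-5/s^2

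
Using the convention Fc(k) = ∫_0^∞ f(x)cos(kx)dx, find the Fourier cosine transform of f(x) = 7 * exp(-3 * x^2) 7 * sqrt(3) * sqrt(pi) * exp(-k^2/12)/6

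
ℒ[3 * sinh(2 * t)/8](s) 3/(4 * (s^2 - 4))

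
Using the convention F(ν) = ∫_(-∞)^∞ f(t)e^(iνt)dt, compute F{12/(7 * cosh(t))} 12 * pi/(7 * cosh(pi * ν/2))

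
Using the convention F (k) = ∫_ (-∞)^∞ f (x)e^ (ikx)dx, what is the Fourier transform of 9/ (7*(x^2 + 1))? 9*pi*exp (-Abs (k))/7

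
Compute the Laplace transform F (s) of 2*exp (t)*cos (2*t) 2*(s - 1) / ( (s - 1) ^2 + 4) 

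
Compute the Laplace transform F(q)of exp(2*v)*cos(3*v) (q - 2)/((q - 2)^2 + 9)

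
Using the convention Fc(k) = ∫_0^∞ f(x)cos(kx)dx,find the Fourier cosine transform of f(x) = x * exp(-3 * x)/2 (9 - k^2)/(2 * (k^2 + 9)^2)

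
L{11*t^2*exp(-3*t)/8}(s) 11/(4*(s + 3)^3)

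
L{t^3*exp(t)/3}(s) 2/(s - 1)^4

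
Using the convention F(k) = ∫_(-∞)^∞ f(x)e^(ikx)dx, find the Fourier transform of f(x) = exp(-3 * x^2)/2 sqrt(3) * sqrt(pi) * exp(-k^2/12)/6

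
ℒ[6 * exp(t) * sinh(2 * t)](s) 12/((s - 1)^2 - 4)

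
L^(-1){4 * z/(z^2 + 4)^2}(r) r * sin(2 * r)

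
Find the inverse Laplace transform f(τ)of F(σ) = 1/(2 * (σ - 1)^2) τ * exp(τ)/2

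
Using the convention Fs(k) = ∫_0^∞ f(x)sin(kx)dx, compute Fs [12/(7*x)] 6*pi/7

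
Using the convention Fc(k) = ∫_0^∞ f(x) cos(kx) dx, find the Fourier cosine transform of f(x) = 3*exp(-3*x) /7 9/(7*(k^2 + 9) ) 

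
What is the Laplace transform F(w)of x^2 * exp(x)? 2/(w - 1)^3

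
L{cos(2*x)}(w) w/(w^2 + 4)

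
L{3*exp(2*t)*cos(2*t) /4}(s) 3*(s - 2) /(4*((s - 2) ^2 + 4) ) 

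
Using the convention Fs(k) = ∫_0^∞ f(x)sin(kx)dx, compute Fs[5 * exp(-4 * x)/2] 5 * k/(2 * (k^2 + 16))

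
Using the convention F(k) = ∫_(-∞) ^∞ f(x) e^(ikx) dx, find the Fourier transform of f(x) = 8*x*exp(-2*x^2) sqrt(2)*I*sqrt(pi)*k*exp(-k^2/8) 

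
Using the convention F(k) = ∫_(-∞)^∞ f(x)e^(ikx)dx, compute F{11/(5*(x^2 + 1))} 11*pi*exp(-Abs(k))/5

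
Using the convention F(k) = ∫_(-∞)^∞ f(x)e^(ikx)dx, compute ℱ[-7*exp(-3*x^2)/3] -7*sqrt(3)*sqrt(pi)*exp(-k^2/12)/9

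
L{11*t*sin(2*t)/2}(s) 22*s/(s^2 + 4)^2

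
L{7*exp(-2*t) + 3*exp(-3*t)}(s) 7/(s + 2) + 3/(s + 3)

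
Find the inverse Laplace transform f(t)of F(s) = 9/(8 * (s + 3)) 9 * exp(-3 * t)/8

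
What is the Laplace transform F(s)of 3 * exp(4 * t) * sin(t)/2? 3/(2 * ((s - 4)^2 + 1))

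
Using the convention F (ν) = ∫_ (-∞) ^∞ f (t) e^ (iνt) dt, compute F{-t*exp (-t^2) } -I*sqrt (pi)*ν*exp (-ν^2/4) /2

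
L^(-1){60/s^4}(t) 10*t^3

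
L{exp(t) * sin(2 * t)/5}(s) 2/(5 * ((s - 1)^2 + 4))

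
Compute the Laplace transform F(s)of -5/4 -5/(4*s)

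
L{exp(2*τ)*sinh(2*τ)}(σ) 2/(σ*(σ - 4))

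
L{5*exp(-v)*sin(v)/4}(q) 5/(4*((q + 1)^2 + 1))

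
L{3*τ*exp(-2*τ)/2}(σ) 3/(2*(σ+2)^2)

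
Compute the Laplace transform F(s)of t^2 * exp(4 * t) 2/(s - 4)^3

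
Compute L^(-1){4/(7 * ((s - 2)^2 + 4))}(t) 2 * exp(2 * t) * sin(2 * t)/7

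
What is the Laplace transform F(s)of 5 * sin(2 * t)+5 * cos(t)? 5 * s/(s^2+1)+10/(s^2+4)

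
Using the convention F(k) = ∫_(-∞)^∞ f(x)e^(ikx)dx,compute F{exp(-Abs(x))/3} 2/(3*(k^2 + 1))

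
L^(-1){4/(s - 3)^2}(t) 4*t*exp(3*t)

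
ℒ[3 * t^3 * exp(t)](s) 18/(s - 1)^4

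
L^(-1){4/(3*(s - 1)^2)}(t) 4*t*exp(t)/3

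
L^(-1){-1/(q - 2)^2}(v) -v*exp(2*v)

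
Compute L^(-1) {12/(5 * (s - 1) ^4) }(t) 2 * t^3 * exp(t) /5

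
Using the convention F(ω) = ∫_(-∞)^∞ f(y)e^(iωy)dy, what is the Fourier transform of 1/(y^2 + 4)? pi*exp(-2*Abs(ω))/2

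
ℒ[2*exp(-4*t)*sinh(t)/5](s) 2/(5*((s + 4)^2 - 1))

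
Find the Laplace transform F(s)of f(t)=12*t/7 12/(7*s^2)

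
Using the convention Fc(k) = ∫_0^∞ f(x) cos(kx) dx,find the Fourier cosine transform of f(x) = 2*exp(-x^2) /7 sqrt(pi)*exp(-k^2/4) /7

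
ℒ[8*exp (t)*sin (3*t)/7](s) 24/ (7*( (s - 1)^2 + 9))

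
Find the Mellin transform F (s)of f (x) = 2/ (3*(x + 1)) 2*pi*csc (pi*s)/3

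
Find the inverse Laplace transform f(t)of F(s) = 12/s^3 6 * t^2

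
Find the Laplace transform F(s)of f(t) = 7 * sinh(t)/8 7/(8 * (s^2 - 1))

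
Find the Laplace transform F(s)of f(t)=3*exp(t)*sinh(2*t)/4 3/(2*((s - 1)^2 - 4))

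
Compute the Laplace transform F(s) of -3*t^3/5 -18/(5*s^4) 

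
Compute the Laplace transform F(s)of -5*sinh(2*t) -10/(s^2 - 4)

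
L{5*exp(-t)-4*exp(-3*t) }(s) 5/(s+1)-4/(s+3) 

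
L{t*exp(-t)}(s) (s + 1)^(-2)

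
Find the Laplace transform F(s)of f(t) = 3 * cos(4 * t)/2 3 * s/(2 * (s^2 + 16))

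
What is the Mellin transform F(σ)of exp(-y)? gamma(σ)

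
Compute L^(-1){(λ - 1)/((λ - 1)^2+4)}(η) exp(η) * cos(2 * η)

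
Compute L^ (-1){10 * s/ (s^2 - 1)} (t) 10 * cosh (t)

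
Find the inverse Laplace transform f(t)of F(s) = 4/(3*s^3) 2*t^2/3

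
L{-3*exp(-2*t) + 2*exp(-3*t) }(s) 2/(s + 3) - 3/(s + 2) 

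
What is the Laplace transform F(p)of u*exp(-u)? (p + 1)^(-2)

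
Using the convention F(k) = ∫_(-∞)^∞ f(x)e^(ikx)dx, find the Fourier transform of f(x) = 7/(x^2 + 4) 7 * pi * exp(-2 * Abs(k))/2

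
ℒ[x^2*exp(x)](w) 2/(w - 1)^3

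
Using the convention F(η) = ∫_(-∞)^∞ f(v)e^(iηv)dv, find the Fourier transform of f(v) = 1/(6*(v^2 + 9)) pi*exp(-3*Abs(η))/18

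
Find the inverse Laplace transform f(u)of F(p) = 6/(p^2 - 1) 6 * sinh(u)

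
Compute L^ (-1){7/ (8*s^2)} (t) 7*t/8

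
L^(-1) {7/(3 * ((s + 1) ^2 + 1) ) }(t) 7 * exp(-t) * sin(t) /3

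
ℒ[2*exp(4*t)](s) 2/(s - 4) 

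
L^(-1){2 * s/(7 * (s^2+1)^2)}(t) t * sin(t)/7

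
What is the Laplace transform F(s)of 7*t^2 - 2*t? 14/s^3 - 2/s^2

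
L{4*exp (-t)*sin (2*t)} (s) 8/ ( (s + 1)^2 + 4)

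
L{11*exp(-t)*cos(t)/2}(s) 11*(s + 1)/(2*((s + 1)^2 + 1))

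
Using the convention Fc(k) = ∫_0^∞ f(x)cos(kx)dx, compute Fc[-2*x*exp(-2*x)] 2*(k^2 - 4)/(k^2+4)^2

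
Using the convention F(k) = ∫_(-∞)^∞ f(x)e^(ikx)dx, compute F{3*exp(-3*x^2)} sqrt(3)*sqrt(pi)*exp(-k^2/12)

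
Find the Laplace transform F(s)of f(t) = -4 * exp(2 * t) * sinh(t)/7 -4/(7 * (s - 2)^2 - 7)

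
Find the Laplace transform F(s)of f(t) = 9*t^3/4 27/(2*s^4)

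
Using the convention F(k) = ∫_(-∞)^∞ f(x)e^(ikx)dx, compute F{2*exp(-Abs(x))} 4/(k^2+1)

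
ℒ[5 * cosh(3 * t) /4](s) 5 * s/(4 * (s^2 - 9) ) 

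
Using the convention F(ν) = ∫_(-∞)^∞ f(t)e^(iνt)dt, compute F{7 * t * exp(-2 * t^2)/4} 7 * sqrt(2) * I * sqrt(pi) * ν * exp(-ν^2/8)/32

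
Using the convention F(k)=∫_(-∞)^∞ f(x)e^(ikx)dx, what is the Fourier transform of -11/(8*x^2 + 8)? -11*pi*exp(-Abs(k))/8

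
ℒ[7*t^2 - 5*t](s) 14/s^3 - 5/s^2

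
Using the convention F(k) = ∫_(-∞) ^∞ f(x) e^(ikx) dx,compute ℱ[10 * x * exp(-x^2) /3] 5 * I * sqrt(pi) * k * exp(-k^2/4) /3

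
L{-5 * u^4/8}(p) -15/p^5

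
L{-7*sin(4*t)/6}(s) -14/(3*s^2 + 48)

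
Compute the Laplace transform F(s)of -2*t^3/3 -4/s^4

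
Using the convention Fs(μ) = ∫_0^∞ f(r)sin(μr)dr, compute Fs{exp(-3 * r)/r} atan(μ/3)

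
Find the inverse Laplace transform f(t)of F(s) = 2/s 2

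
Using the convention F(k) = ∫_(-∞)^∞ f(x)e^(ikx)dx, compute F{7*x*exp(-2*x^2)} 7*sqrt(2)*I*sqrt(pi)*k*exp(-k^2/8)/8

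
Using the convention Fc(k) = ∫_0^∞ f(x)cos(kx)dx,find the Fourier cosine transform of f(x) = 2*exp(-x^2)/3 sqrt(pi)*exp(-k^2/4)/3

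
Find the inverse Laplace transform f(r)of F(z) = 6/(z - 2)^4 r^3 * exp(2 * r)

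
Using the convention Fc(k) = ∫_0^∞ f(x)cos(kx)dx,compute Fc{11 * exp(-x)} 11/(k^2 + 1)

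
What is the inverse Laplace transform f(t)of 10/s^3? 5 * t^2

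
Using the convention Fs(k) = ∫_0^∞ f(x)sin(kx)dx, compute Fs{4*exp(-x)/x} 4*atan(k)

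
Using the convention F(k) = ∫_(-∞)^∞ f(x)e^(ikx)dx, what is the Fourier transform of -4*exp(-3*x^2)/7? -4*sqrt(3)*sqrt(pi)*exp(-k^2/12)/21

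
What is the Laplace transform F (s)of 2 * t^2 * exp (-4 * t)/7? 4/ (7 * (s + 4)^3)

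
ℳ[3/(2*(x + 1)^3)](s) 3*pi*(s - 2)*(s - 1)/(4*sin(pi*s))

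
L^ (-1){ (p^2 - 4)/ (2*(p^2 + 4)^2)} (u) u*cos (2*u)/2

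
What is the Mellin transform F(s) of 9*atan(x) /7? -9*pi*sec(pi*s/2) /(14*s) 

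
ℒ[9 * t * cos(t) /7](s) 9 * (s^2 - 1) /(7 * (s^2 + 1) ^2) 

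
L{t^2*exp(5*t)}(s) 2/(s - 5)^3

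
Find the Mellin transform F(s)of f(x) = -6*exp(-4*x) -6*gamma(s)/2^(2*s)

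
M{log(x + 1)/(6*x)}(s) -pi*csc(pi*s)/(6*s - 6)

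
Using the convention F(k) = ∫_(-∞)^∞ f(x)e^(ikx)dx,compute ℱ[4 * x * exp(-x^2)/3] 2 * I * sqrt(pi) * k * exp(-k^2/4)/3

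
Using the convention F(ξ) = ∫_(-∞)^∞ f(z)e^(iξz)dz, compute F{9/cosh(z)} 9*pi/cosh(pi*ξ/2)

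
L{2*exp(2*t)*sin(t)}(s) 2/((s - 2)^2 + 1)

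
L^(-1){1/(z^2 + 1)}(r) sin(r)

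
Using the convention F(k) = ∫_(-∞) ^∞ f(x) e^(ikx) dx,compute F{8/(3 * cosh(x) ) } 8 * pi/(3 * cosh(pi * k/2) ) 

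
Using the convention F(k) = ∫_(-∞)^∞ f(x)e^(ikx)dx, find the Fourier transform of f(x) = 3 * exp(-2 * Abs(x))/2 6/(k^2 + 4)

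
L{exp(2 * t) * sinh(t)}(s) 1/((s - 2)^2 - 1)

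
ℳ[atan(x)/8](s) -pi*sec(pi*s/2)/(16*s)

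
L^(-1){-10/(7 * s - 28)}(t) -10 * exp(4 * t)/7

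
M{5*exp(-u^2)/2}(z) 5*gamma(z/2)/4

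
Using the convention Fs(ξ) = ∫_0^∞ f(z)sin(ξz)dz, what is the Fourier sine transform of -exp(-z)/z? -atan(ξ)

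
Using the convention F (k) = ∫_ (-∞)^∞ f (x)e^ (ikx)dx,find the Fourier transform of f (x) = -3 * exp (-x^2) -3 * sqrt (pi) * exp (-k^2/4)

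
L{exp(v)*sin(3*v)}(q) 3/((q - 1)^2 + 9)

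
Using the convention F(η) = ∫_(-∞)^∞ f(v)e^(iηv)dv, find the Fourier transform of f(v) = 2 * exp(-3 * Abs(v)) 12/(η^2 + 9)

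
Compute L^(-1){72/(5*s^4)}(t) 12*t^3/5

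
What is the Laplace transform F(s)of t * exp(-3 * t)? (s+3)^(-2)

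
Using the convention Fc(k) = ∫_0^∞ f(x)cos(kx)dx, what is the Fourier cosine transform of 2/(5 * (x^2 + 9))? pi * exp(-3 * k)/15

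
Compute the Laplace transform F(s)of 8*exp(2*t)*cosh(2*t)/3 8*(s - 2)/(3*s*(s - 4))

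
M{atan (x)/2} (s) -pi*sec (pi*s/2)/ (4*s)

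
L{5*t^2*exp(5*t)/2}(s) 5/(s - 5)^3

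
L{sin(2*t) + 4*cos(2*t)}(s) 2/(s^2 + 4) + 4*s/(s^2 + 4)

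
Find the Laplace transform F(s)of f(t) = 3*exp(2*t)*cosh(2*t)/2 3*(s - 2)/(2*s*(s - 4))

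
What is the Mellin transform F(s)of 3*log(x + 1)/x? -3*pi*csc(pi*s)/(s - 1)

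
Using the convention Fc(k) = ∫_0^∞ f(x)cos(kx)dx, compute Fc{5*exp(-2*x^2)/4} 5*sqrt(2)*sqrt(pi)*exp(-k^2/8)/16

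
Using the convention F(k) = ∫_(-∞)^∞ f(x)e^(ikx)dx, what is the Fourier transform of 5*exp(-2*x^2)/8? 5*sqrt(2)*sqrt(pi)*exp(-k^2/8)/16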